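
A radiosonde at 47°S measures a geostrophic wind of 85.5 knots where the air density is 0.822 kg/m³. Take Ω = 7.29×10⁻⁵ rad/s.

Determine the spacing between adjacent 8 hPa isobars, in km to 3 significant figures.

Coriolis parameter at 47°S:
f = 2Ω sin φ = 2 × 7.29×10⁻⁵ × sin 47° = 1.07×10⁻⁴ s⁻¹
Wind speed in SI: 85.5 knots = 44.0 m/s
Geostrophic balance rearranged: |∂P/∂n| = f ρ V_g
|∂P/∂n| = 1.07×10⁻⁴ × 0.822 × 44.0 = 3.86×10⁻³ Pa/m
Isobar spacing: Δn = ΔP/|∂P/∂n| = 800 Pa / 3.86×10⁻³ Pa/m = 207505 m ≈ 208 km

208 km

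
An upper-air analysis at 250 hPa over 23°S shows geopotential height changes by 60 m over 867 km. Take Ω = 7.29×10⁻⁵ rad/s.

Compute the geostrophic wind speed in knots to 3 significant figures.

Coriolis parameter at 23°S:
f = 2Ω sin φ = 2 × 7.29×10⁻⁵ × sin 23° = 5.70×10⁻⁵ s⁻¹
Height gradient: |∂Z/∂n| = 60 m / 867000 m = 6.92×10⁻⁵
On a pressure surface, geostrophic balance gives V_g = (g/f)|∂Z/∂n|:
V_g = 9.81 × 6.92×10⁻⁵ / 5.70×10⁻⁵ = 11.9 m/s
Converting: 11.9 m/s × 1.944 = 23.2 knots

23.2 knots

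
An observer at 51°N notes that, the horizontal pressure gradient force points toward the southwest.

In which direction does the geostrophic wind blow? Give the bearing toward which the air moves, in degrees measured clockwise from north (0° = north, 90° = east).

The pressure-gradient force points toward the southwest (bearing 225°).
Geostrophic balance: in the Northern Hemisphere the Coriolis force deflects motion to the right, so the geostrophic wind blows 90° to the right of the pressure-gradient force (low pressure on the left).
Rotating 225° by 90° clockwise gives 315° — the wind blows toward the northwest.

315°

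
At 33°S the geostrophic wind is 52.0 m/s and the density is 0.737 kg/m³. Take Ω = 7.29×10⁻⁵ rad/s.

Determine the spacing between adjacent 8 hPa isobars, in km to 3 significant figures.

Coriolis parameter at 33°S:
f = 2Ω sin φ = 2 × 7.29×10⁻⁵ × sin 33° = 7.94×10⁻⁵ s⁻¹
Geostrophic balance rearranged: |∂P/∂n| = f ρ V_g
|∂P/∂n| = 7.94×10⁻⁵ × 0.737 × 52.0 = 3.04×10⁻³ Pa/m
Isobar spacing: Δn = ΔP/|∂P/∂n| = 800 Pa / 3.04×10⁻³ Pa/m = 262877 m ≈ 263 km

263 km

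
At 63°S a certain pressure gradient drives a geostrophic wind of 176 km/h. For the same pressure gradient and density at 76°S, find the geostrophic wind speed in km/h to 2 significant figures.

160 km/h

With the same pressure gradient and density, V_g ∝ 1/f ∝ 1/sin φ.
V₂ = V₁ · sin φ₁ / sin φ₂ = 176 × sin 63° / sin 76°
V₂ = 176 × 0.8910/0.9703 = 160 km/h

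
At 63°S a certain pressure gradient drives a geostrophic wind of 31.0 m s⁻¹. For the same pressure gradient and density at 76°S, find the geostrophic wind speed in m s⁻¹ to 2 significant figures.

28 m s⁻¹

With the same pressure gradient and density, V_g ∝ 1/f ∝ 1/sin φ.
V₂ = V₁ · sin φ₁ / sin φ₂ = 31.0 × sin 63° / sin 76°
V₂ = 31.0 × 0.8910/0.9703 = 28 m s⁻¹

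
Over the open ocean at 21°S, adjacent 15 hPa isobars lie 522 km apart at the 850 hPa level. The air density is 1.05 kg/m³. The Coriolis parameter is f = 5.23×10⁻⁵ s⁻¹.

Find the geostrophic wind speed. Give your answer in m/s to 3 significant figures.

Pressure gradient: |∂P/∂n| = 1500 Pa / 522000 m = 2.87×10⁻³ Pa/m
Geostrophic balance (pressure-gradient force = Coriolis force):
V_g = (1/(fρ)) |∂P/∂n| = 2.87×10⁻³ / (5.23×10⁻⁵ × 1.05) = 52.3 m/s

52.3 m/s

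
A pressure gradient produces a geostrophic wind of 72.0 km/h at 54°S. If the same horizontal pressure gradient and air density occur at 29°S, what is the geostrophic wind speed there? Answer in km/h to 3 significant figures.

120 km/h

With the same pressure gradient and density, V_g ∝ 1/f ∝ 1/sin φ.
V₂ = V₁ · sin φ₁ / sin φ₂ = 72.0 × sin 54° / sin 29°
V₂ = 72.0 × 0.8090/0.4848 = 120 km/h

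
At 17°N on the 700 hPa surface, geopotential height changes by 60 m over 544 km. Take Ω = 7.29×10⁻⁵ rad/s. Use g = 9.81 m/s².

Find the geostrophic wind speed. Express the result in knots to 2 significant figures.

49 knots

Coriolis parameter at 17°N:
f = 2Ω sin φ = 2 × 7.29×10⁻⁵ × sin 17° = 4.26×10⁻⁵ s⁻¹
Height gradient: |∂Z/∂n| = 60 m / 544000 m = 1.10×10⁻⁴
On a pressure surface, geostrophic balance gives V_g = (g/f)|∂Z/∂n|:
V_g = 9.81 × 1.10×10⁻⁴ / 4.26×10⁻⁵ = 25.4 m/s
Converting: 25.4 m/s × 1.944 = 49 knots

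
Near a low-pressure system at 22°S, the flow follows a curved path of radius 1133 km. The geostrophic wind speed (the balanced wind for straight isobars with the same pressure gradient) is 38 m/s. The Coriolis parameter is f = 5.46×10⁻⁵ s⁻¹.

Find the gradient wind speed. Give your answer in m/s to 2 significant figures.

Around a low, centrifugal force acts outward with Coriolis, so pressure-gradient force balances both:
(1/ρ)|∂P/∂n| = fV + V²/R  →  V² + fR·V − fR·V_g = 0
With fR = 5.46×10⁻⁵ × 1133×10³ m = 61.9 m/s:
V = [−fR + √((fR)² + 4 fR V_g)]/2 = [−61.9 + √(61.9² + 4×61.9×38)]/2 = 26.6 m/s
Subgeostrophic (V < V_g = 38 m/s), as expected around a low.

27 m/s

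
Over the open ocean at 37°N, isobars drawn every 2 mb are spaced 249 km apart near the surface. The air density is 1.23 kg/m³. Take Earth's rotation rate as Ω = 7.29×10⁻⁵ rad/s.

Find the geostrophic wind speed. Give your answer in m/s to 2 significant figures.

Coriolis parameter at 37°N:
f = 2Ω sin φ = 2 × 7.29×10⁻⁵ × sin 37° = 8.77×10⁻⁵ s⁻¹
Pressure gradient: |∂P/∂n| = 200 Pa / 249000 m = 8.03×10⁻⁴ Pa/m
Geostrophic balance (pressure-gradient force = Coriolis force):
V_g = (1/(fρ)) |∂P/∂n| = 8.03×10⁻⁴ / (8.77×10⁻⁵ × 1.23) = 7.44 m/s

7.4 m/s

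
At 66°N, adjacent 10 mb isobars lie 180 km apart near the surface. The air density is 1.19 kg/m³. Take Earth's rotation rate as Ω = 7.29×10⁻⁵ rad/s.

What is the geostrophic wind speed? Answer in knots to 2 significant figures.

68 knots

Coriolis parameter at 66°N:
f = 2Ω sin φ = 2 × 7.29×10⁻⁵ × sin 66° = 1.33×10⁻⁴ s⁻¹
Pressure gradient: |∂P/∂n| = 1000 Pa / 180000 m = 5.56×10⁻³ Pa/m
Geostrophic balance (pressure-gradient force = Coriolis force):
V_g = (1/(fρ)) |∂P/∂n| = 5.56×10⁻³ / (1.33×10⁻⁴ × 1.19) = 35.1 m/s
Converting: 35.1 m/s × 1.944 = 68 knots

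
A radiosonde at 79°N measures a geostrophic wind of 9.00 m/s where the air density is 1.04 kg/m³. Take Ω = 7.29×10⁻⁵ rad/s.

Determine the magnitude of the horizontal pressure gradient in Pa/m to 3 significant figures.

1.34×10⁻³ Pa/m

Coriolis parameter at 79°N:
f = 2Ω sin φ = 2 × 7.29×10⁻⁵ × sin 79° = 1.43×10⁻⁴ s⁻¹
Geostrophic balance rearranged: |∂P/∂n| = f ρ V_g
|∂P/∂n| = 1.43×10⁻⁴ × 1.04 × 9.00 = 1.34×10⁻³ Pa/m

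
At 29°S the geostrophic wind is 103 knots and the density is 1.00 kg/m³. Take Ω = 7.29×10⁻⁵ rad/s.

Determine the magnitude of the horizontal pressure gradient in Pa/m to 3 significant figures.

3.75×10⁻³ Pa/m

Coriolis parameter at 29°S:
f = 2Ω sin φ = 2 × 7.29×10⁻⁵ × sin 29° = 7.07×10⁻⁵ s⁻¹
Wind speed in SI: 103 knots = 53.0 m/s
Geostrophic balance rearranged: |∂P/∂n| = f ρ V_g
|∂P/∂n| = 7.07×10⁻⁵ × 1.00 × 53.0 = 3.75×10⁻³ Pa/m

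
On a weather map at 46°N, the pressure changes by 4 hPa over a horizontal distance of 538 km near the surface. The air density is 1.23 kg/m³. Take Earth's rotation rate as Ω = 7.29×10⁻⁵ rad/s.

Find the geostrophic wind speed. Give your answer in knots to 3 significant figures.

Coriolis parameter at 46°N:
f = 2Ω sin φ = 2 × 7.29×10⁻⁵ × sin 46° = 1.05×10⁻⁴ s⁻¹
Pressure gradient: |∂P/∂n| = 400 Pa / 538000 m = 7.43×10⁻⁴ Pa/m
Geostrophic balance (pressure-gradient force = Coriolis force):
V_g = (1/(fρ)) |∂P/∂n| = 7.43×10⁻⁴ / (1.05×10⁻⁴ × 1.23) = 5.76 m/s
Converting: 5.76 m/s × 1.944 = 11.2 knots

11.2 knots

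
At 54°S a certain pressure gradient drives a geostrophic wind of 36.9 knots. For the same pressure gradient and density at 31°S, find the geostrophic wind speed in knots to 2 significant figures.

58 knots

With the same pressure gradient and density, V_g ∝ 1/f ∝ 1/sin φ.
V₂ = V₁ · sin φ₁ / sin φ₂ = 36.9 × sin 54° / sin 31°
V₂ = 36.9 × 0.8090/0.5150 = 58 knots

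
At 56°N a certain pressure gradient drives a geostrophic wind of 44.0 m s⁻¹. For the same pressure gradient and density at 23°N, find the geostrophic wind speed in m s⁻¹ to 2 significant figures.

93 m s⁻¹

With the same pressure gradient and density, V_g ∝ 1/f ∝ 1/sin φ.
V₂ = V₁ · sin φ₁ / sin φ₂ = 44.0 × sin 56° / sin 23°
V₂ = 44.0 × 0.8290/0.3907 = 93 m s⁻¹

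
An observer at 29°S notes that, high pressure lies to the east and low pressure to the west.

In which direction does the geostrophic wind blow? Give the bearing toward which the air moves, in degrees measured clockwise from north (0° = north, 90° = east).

180°

The pressure-gradient force points toward the west (bearing 270°).
Geostrophic balance: in the Southern Hemisphere the Coriolis force deflects motion to the left, so the geostrophic wind blows 90° to the left of the pressure-gradient force (low pressure on the right).
Rotating 270° by 90° counterclockwise gives 180° — the wind blows toward the south.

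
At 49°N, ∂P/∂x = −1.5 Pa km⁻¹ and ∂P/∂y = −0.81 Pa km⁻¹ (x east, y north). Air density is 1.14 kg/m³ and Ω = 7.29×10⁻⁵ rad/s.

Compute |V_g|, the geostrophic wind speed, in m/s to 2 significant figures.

14 m/s

Coriolis parameter at 49°N:
f = 2Ω sin φ = 2 × 7.29×10⁻⁵ × sin 49° = 1.10×10⁻⁴ s⁻¹
Component geostrophic relations (x east, y north):
u_g = −(1/(fρ)) ∂P/∂y,  v_g = (1/(fρ)) ∂P/∂x
u_g = −(−0.81×10⁻³)/(1.10×10⁻⁴ × 1.14) = 6.46 m/s;  v_g = (−1.5×10⁻³)/(1.10×10⁻⁴ × 1.14) = −12.0 m/s
|V_g| = √(u_g² + v_g²) = 13.6 m/s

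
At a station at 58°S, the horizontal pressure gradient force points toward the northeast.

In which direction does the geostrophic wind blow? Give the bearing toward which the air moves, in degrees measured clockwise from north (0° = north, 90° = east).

315°

The pressure-gradient force points toward the northeast (bearing 045°).
Geostrophic balance: in the Southern Hemisphere the Coriolis force deflects motion to the left, so the geostrophic wind blows 90° to the left of the pressure-gradient force (low pressure on the right).
Rotating 045° by 90° counterclockwise gives 315° — the wind blows toward the northwest.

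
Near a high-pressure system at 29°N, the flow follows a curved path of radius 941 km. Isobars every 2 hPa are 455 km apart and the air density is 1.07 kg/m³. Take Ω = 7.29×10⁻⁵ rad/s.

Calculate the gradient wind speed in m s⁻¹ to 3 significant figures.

Coriolis parameter at 29°N:
f = 2Ω sin φ = 2 × 7.29×10⁻⁵ × sin 29° = 7.07×10⁻⁵ s⁻¹
Pressure gradient: |∂P/∂n| = 200 Pa / 455000 m = 4.40×10⁻⁴ Pa/m
Geostrophic speed: V_g = |∂P/∂n|/(fρ) = 4.40×10⁻⁴/(7.07×10⁻⁵ × 1.07) = 5.81 m/s
Around a high, pressure-gradient force acts outward with centrifugal, so Coriolis balances both:
fV = (1/ρ)|∂P/∂n| + V²/R  →  V² − fR·V + fR·V_g = 0
With fR = 7.07×10⁻⁵ × 941×10³ m = 66.5 m/s:
V = [fR − √((fR)² − 4 fR V_g)]/2 = [66.5 − √(66.5² − 4×66.5×5.81)]/2 = 6.43 m/s
Supergeostrophic (V > V_g = 5.81 m/s), as expected around a high.

6.43 m s⁻¹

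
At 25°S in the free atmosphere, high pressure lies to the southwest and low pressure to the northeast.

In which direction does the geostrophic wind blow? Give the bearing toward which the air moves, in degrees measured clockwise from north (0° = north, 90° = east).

315°

The pressure-gradient force points toward the northeast (bearing 045°).
Geostrophic balance: in the Southern Hemisphere the Coriolis force deflects motion to the left, so the geostrophic wind blows 90° to the left of the pressure-gradient force (low pressure on the right).
Rotating 045° by 90° counterclockwise gives 315° — the wind blows toward the northwest.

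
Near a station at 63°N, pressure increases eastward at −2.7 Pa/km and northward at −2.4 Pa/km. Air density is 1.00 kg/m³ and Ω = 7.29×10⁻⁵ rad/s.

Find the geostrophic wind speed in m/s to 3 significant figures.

Coriolis parameter at 63°N:
f = 2Ω sin φ = 2 × 7.29×10⁻⁵ × sin 63° = 1.30×10⁻⁴ s⁻¹
Component geostrophic relations (x east, y north):
u_g = −(1/(fρ)) ∂P/∂y,  v_g = (1/(fρ)) ∂P/∂x
u_g = −(−2.4×10⁻³)/(1.30×10⁻⁴ × 1.00) = 18.5 m/s;  v_g = (−2.7×10⁻³)/(1.30×10⁻⁴ × 1.00) = −20.8 m/s
|V_g| = √(u_g² + v_g²) = 27.8 m/s

27.8 m/s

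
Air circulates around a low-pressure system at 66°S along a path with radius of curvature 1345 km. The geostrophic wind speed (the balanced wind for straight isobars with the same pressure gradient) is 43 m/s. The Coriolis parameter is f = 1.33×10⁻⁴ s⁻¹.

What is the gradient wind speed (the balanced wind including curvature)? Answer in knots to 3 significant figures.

69.6 knots

Around a low, centrifugal force acts outward with Coriolis, so pressure-gradient force balances both:
(1/ρ)|∂P/∂n| = fV + V²/R  →  V² + fR·V − fR·V_g = 0
With fR = 1.33×10⁻⁴ × 1345×10³ m = 179 m/s:
V = [−fR + √((fR)² + 4 fR V_g)]/2 = [−179 + √(179² + 4×179×43)]/2 = 35.8 m/s
Subgeostrophic (V < V_g = 43 m/s), as expected around a low.
Converting: 35.8 m/s × 1.944 = 69.6 knots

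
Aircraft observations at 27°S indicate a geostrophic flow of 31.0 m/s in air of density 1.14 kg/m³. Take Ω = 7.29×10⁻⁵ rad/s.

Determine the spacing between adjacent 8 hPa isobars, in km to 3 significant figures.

342 km

Coriolis parameter at 27°S:
f = 2Ω sin φ = 2 × 7.29×10⁻⁵ × sin 27° = 6.62×10⁻⁵ s⁻¹
Geostrophic balance rearranged: |∂P/∂n| = f ρ V_g
|∂P/∂n| = 6.62×10⁻⁵ × 1.14 × 31.0 = 2.34×10⁻³ Pa/m
Isobar spacing: Δn = ΔP/|∂P/∂n| = 800 Pa / 2.34×10⁻³ Pa/m = 341995 m ≈ 342 km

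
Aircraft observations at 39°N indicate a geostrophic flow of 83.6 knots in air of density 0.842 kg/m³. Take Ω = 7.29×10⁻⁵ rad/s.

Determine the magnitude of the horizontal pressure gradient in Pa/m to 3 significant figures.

3.32×10⁻³ Pa/m

Coriolis parameter at 39°N:
f = 2Ω sin φ = 2 × 7.29×10⁻⁵ × sin 39° = 9.18×10⁻⁵ s⁻¹
Wind speed in SI: 83.6 knots = 43.0 m/s
Geostrophic balance rearranged: |∂P/∂n| = f ρ V_g
|∂P/∂n| = 9.18×10⁻⁵ × 0.842 × 43.0 = 3.32×10⁻³ Pa/m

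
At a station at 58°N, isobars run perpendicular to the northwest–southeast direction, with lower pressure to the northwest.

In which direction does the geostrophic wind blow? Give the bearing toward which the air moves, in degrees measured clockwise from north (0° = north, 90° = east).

The pressure-gradient force points toward the northwest (bearing 315°).
Geostrophic balance: in the Northern Hemisphere the Coriolis force deflects motion to the right, so the geostrophic wind blows 90° to the right of the pressure-gradient force (low pressure on the left).
Rotating 315° by 90° clockwise gives 045° — the wind blows toward the northeast.

045°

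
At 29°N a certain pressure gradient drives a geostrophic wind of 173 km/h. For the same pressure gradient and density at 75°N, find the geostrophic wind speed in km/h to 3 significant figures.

86.8 km/h

With the same pressure gradient and density, V_g ∝ 1/f ∝ 1/sin φ.
V₂ = V₁ · sin φ₁ / sin φ₂ = 173 × sin 29° / sin 75°
V₂ = 173 × 0.4848/0.9659 = 86.8 km/h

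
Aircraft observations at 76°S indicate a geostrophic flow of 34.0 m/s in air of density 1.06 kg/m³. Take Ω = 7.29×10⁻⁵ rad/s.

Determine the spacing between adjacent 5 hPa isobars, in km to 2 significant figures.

Coriolis parameter at 76°S:
f = 2Ω sin φ = 2 × 7.29×10⁻⁵ × sin 76° = 1.41×10⁻⁴ s⁻¹
Geostrophic balance rearranged: |∂P/∂n| = f ρ V_g
|∂P/∂n| = 1.41×10⁻⁴ × 1.06 × 34.0 = 5.10×10⁻³ Pa/m
Isobar spacing: Δn = ΔP/|∂P/∂n| = 500 Pa / 5.10×10⁻³ Pa/m = 98067 m ≈ 98 km

98 km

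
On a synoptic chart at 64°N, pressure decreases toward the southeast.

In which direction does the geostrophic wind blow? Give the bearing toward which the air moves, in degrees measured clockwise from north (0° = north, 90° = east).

225°

The pressure-gradient force points toward the southeast (bearing 135°).
Geostrophic balance: in the Northern Hemisphere the Coriolis force deflects motion to the right, so the geostrophic wind blows 90° to the right of the pressure-gradient force (low pressure on the left).
Rotating 135° by 90° clockwise gives 225° — the wind blows toward the southwest.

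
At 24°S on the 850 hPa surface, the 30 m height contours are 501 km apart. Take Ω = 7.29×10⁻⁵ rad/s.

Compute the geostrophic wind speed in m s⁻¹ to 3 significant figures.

9.91 m s⁻¹

Coriolis parameter at 24°S:
f = 2Ω sin φ = 2 × 7.29×10⁻⁵ × sin 24° = 5.93×10⁻⁵ s⁻¹
Height gradient: |∂Z/∂n| = 30 m / 501000 m = 5.99×10⁻⁵
On a pressure surface, geostrophic balance gives V_g = (g/f)|∂Z/∂n|:
V_g = 9.81 × 5.99×10⁻⁵ / 5.93×10⁻⁵ = 9.91 m/s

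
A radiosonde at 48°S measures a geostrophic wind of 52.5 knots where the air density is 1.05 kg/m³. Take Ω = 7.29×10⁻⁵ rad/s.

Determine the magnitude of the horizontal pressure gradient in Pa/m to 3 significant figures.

3.07×10⁻³ Pa/m

Coriolis parameter at 48°S:
f = 2Ω sin φ = 2 × 7.29×10⁻⁵ × sin 48° = 1.08×10⁻⁴ s⁻¹
Wind speed in SI: 52.5 knots = 27.0 m/s
Geostrophic balance rearranged: |∂P/∂n| = f ρ V_g
|∂P/∂n| = 1.08×10⁻⁴ × 1.05 × 27.0 = 3.07×10⁻³ Pa/m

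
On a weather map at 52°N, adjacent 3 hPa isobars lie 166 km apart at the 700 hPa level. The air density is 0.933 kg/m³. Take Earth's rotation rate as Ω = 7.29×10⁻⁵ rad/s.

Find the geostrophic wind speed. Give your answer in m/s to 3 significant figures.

Coriolis parameter at 52°N:
f = 2Ω sin φ = 2 × 7.29×10⁻⁵ × sin 52° = 1.15×10⁻⁴ s⁻¹
Pressure gradient: |∂P/∂n| = 300 Pa / 166000 m = 1.81×10⁻³ Pa/m
Geostrophic balance (pressure-gradient force = Coriolis force):
V_g = (1/(fρ)) |∂P/∂n| = 1.81×10⁻³ / (1.15×10⁻⁴ × 0.933) = 16.9 m/s

16.9 m/s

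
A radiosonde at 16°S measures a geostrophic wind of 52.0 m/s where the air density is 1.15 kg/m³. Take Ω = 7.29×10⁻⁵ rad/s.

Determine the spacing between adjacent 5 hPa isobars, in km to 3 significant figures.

208 km

Coriolis parameter at 16°S:
f = 2Ω sin φ = 2 × 7.29×10⁻⁵ × sin 16° = 4.02×10⁻⁵ s⁻¹
Geostrophic balance rearranged: |∂P/∂n| = f ρ V_g
|∂P/∂n| = 4.02×10⁻⁵ × 1.15 × 52.0 = 2.40×10⁻³ Pa/m
Isobar spacing: Δn = ΔP/|∂P/∂n| = 500 Pa / 2.40×10⁻³ Pa/m = 208053 m ≈ 208 km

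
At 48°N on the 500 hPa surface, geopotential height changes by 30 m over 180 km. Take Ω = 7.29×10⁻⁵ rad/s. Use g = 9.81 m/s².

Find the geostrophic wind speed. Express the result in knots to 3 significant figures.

29.3 knots

Coriolis parameter at 48°N:
f = 2Ω sin φ = 2 × 7.29×10⁻⁵ × sin 48° = 1.08×10⁻⁴ s⁻¹
Height gradient: |∂Z/∂n| = 30 m / 180000 m = 1.67×10⁻⁴
On a pressure surface, geostrophic balance gives V_g = (g/f)|∂Z/∂n|:
V_g = 9.81 × 1.67×10⁻⁴ / 1.08×10⁻⁴ = 15.1 m/s
Converting: 15.1 m/s × 1.944 = 29.3 knots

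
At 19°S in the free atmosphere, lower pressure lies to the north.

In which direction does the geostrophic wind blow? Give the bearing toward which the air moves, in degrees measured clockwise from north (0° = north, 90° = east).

270°

The pressure-gradient force points toward the north (bearing 000°).
Geostrophic balance: in the Southern Hemisphere the Coriolis force deflects motion to the left, so the geostrophic wind blows 90° to the left of the pressure-gradient force (low pressure on the right).
Rotating 000° by 90° counterclockwise gives 270° — the wind blows toward the west.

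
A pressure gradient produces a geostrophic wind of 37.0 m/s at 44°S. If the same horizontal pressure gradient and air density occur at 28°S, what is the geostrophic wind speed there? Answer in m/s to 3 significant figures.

54.7 m/s

With the same pressure gradient and density, V_g ∝ 1/f ∝ 1/sin φ.
V₂ = V₁ · sin φ₁ / sin φ₂ = 37.0 × sin 44° / sin 28°
V₂ = 37.0 × 0.6947/0.4695 = 54.7 m/s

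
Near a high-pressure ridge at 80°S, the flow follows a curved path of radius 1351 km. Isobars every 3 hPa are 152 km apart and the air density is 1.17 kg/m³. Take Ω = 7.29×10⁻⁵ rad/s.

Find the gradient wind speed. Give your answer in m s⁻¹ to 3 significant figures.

Coriolis parameter at 80°S:
f = 2Ω sin φ = 2 × 7.29×10⁻⁵ × sin 80° = 1.44×10⁻⁴ s⁻¹
Pressure gradient: |∂P/∂n| = 300 Pa / 152000 m = 1.97×10⁻³ Pa/m
Geostrophic speed: V_g = |∂P/∂n|/(fρ) = 1.97×10⁻³/(1.44×10⁻⁴ × 1.17) = 11.7 m/s
Around a high, pressure-gradient force acts outward with centrifugal, so Coriolis balances both:
fV = (1/ρ)|∂P/∂n| + V²/R  →  V² − fR·V + fR·V_g = 0
With fR = 1.44×10⁻⁴ × 1351×10³ m = 194 m/s:
V = [fR − √((fR)² − 4 fR V_g)]/2 = [194 − √(194² − 4×194×11.7)]/2 = 12.6 m/s
Supergeostrophic (V > V_g = 11.7 m/s), as expected around a high.

12.6 m s⁻¹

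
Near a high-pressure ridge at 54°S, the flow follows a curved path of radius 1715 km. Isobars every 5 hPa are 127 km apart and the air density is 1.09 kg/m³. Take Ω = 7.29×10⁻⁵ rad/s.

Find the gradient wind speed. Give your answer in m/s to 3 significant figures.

37.6 m/s

Coriolis parameter at 54°S:
f = 2Ω sin φ = 2 × 7.29×10⁻⁵ × sin 54° = 1.18×10⁻⁴ s⁻¹
Pressure gradient: |∂P/∂n| = 500 Pa / 127000 m = 3.94×10⁻³ Pa/m
Geostrophic speed: V_g = |∂P/∂n|/(fρ) = 3.94×10⁻³/(1.18×10⁻⁴ × 1.09) = 30.6 m/s
Around a high, pressure-gradient force acts outward with centrifugal, so Coriolis balances both:
fV = (1/ρ)|∂P/∂n| + V²/R  →  V² − fR·V + fR·V_g = 0
With fR = 1.18×10⁻⁴ × 1715×10³ m = 202 m/s:
V = [fR − √((fR)² − 4 fR V_g)]/2 = [202 − √(202² − 4×202×30.6)]/2 = 37.6 m/s
Supergeostrophic (V > V_g = 30.6 m/s), as expected around a high.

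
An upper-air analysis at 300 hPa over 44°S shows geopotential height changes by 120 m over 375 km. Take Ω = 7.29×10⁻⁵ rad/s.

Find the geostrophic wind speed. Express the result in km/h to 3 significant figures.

Coriolis parameter at 44°S:
f = 2Ω sin φ = 2 × 7.29×10⁻⁵ × sin 44° = 1.01×10⁻⁴ s⁻¹
Height gradient: |∂Z/∂n| = 120 m / 375000 m = 3.20×10⁻⁴
On a pressure surface, geostrophic balance gives V_g = (g/f)|∂Z/∂n|:
V_g = 9.81 × 3.20×10⁻⁴ / 1.01×10⁻⁴ = 31.0 m/s
Converting: 31.0 m/s × 3.6 = 112 km/h

112 km/h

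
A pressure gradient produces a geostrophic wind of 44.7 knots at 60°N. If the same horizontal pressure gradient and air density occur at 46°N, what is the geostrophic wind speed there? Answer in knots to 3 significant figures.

With the same pressure gradient and density, V_g ∝ 1/f ∝ 1/sin φ.
V₂ = V₁ · sin φ₁ / sin φ₂ = 44.7 × sin 60° / sin 46°
V₂ = 44.7 × 0.8660/0.7193 = 53.8 knots

53.8 knots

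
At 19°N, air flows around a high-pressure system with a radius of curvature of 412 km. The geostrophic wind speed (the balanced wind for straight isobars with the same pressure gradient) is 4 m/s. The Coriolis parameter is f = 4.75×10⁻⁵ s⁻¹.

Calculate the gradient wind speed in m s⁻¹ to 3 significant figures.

5.61 m s⁻¹

Around a high, pressure-gradient force acts outward with centrifugal, so Coriolis balances both:
fV = (1/ρ)|∂P/∂n| + V²/R  →  V² − fR·V + fR·V_g = 0
With fR = 4.75×10⁻⁵ × 412×10³ m = 19.6 m/s:
V = [fR − √((fR)² − 4 fR V_g)]/2 = [19.6 − √(19.6² − 4×19.6×4)]/2 = 5.61 m/s
Supergeostrophic (V > V_g = 4 m/s), as expected around a high.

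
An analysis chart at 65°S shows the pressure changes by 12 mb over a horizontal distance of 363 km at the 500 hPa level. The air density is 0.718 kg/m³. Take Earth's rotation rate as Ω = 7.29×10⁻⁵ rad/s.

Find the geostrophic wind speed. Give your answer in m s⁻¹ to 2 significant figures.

35 m s⁻¹

Coriolis parameter at 65°S:
f = 2Ω sin φ = 2 × 7.29×10⁻⁵ × sin 65° = 1.32×10⁻⁴ s⁻¹
Pressure gradient: |∂P/∂n| = 1200 Pa / 363000 m = 3.31×10⁻³ Pa/m
Geostrophic balance (pressure-gradient force = Coriolis force):
V_g = (1/(fρ)) |∂P/∂n| = 3.31×10⁻³ / (1.32×10⁻⁴ × 0.718) = 34.8 m/s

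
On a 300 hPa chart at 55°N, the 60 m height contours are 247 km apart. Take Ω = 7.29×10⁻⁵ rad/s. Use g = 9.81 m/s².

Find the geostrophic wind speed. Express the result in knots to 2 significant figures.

Coriolis parameter at 55°N:
f = 2Ω sin φ = 2 × 7.29×10⁻⁵ × sin 55° = 1.19×10⁻⁴ s⁻¹
Height gradient: |∂Z/∂n| = 60 m / 247000 m = 2.43×10⁻⁴
On a pressure surface, geostrophic balance gives V_g = (g/f)|∂Z/∂n|:
V_g = 9.81 × 2.43×10⁻⁴ / 1.19×10⁻⁴ = 20.0 m/s
Converting: 20.0 m/s × 1.944 = 39 knots

39 knots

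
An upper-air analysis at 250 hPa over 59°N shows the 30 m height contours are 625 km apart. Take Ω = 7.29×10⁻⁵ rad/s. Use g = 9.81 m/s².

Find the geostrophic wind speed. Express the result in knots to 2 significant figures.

7.3 knots

Coriolis parameter at 59°N:
f = 2Ω sin φ = 2 × 7.29×10⁻⁵ × sin 59° = 1.25×10⁻⁴ s⁻¹
Height gradient: |∂Z/∂n| = 30 m / 625000 m = 4.80×10⁻⁵
On a pressure surface, geostrophic balance gives V_g = (g/f)|∂Z/∂n|:
V_g = 9.81 × 4.80×10⁻⁵ / 1.25×10⁻⁴ = 3.77 m/s
Converting: 3.77 m/s × 1.944 = 7.3 knots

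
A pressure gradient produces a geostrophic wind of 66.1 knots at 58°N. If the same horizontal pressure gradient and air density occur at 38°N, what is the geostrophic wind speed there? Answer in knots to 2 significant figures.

91 knots

With the same pressure gradient and density, V_g ∝ 1/f ∝ 1/sin φ.
V₂ = V₁ · sin φ₁ / sin φ₂ = 66.1 × sin 58° / sin 38°
V₂ = 66.1 × 0.8480/0.6157 = 91 knots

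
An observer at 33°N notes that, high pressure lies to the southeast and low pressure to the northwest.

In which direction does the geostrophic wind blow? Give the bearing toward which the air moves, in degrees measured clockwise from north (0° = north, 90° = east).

The pressure-gradient force points toward the northwest (bearing 315°).
Geostrophic balance: in the Northern Hemisphere the Coriolis force deflects motion to the right, so the geostrophic wind blows 90° to the right of the pressure-gradient force (low pressure on the left).
Rotating 315° by 90° clockwise gives 045° — the wind blows toward the northeast.

045°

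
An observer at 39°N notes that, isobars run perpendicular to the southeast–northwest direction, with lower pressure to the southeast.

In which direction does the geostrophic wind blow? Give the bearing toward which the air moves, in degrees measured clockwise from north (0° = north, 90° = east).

The pressure-gradient force points toward the southeast (bearing 135°).
Geostrophic balance: in the Northern Hemisphere the Coriolis force deflects motion to the right, so the geostrophic wind blows 90° to the right of the pressure-gradient force (low pressure on the left).
Rotating 135° by 90° clockwise gives 225° — the wind blows toward the southwest.

225°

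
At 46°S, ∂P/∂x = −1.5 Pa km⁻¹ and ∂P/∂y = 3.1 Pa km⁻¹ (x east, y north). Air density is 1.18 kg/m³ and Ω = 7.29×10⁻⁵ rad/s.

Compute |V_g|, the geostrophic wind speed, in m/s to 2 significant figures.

28 m/s

Coriolis parameter at 46°S:
f = 2Ω sin φ = 2 × 7.29×10⁻⁵ × sin 46° = 1.05×10⁻⁴ s⁻¹
In the Southern Hemisphere f is negative: f = −1.05×10⁻⁴ s⁻¹.
Component geostrophic relations (x east, y north):
u_g = −(1/(fρ)) ∂P/∂y,  v_g = (1/(fρ)) ∂P/∂x
u_g = −(3.1×10⁻³)/(−1.05×10⁻⁴ × 1.18) = 25.0 m/s;  v_g = (−1.5×10⁻³)/(−1.05×10⁻⁴ × 1.18) = 12.1 m/s
|V_g| = √(u_g² + v_g²) = 27.8 m/s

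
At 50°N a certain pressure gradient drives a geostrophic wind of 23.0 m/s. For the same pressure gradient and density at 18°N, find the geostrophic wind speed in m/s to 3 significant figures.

With the same pressure gradient and density, V_g ∝ 1/f ∝ 1/sin φ.
V₂ = V₁ · sin φ₁ / sin φ₂ = 23.0 × sin 50° / sin 18°
V₂ = 23.0 × 0.7660/0.3090 = 57.0 m/s

57.0 m/s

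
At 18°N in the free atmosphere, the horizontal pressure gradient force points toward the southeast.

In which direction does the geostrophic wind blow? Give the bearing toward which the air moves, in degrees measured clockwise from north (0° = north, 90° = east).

The pressure-gradient force points toward the southeast (bearing 135°).
Geostrophic balance: in the Northern Hemisphere the Coriolis force deflects motion to the right, so the geostrophic wind blows 90° to the right of the pressure-gradient force (low pressure on the left).
Rotating 135° by 90° clockwise gives 225° — the wind blows toward the southwest.

225°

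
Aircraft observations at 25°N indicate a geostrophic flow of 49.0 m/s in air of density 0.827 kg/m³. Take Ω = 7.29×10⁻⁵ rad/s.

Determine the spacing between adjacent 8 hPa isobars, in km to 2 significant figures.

Coriolis parameter at 25°N:
f = 2Ω sin φ = 2 × 7.29×10⁻⁵ × sin 25° = 6.16×10⁻⁵ s⁻¹
Geostrophic balance rearranged: |∂P/∂n| = f ρ V_g
|∂P/∂n| = 6.16×10⁻⁵ × 0.827 × 49.0 = 2.50×10⁻³ Pa/m
Isobar spacing: Δn = ΔP/|∂P/∂n| = 800 Pa / 2.50×10⁻³ Pa/m = 320393 m ≈ 320 km

320 km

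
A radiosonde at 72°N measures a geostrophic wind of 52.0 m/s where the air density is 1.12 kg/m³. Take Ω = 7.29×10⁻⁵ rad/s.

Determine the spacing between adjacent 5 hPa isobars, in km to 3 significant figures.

61.9 km

Coriolis parameter at 72°N:
f = 2Ω sin φ = 2 × 7.29×10⁻⁵ × sin 72° = 1.39×10⁻⁴ s⁻¹
Geostrophic balance rearranged: |∂P/∂n| = f ρ V_g
|∂P/∂n| = 1.39×10⁻⁴ × 1.12 × 52.0 = 8.08×10⁻³ Pa/m
Isobar spacing: Δn = ΔP/|∂P/∂n| = 500 Pa / 8.08×10⁻³ Pa/m = 61913 m ≈ 61.9 km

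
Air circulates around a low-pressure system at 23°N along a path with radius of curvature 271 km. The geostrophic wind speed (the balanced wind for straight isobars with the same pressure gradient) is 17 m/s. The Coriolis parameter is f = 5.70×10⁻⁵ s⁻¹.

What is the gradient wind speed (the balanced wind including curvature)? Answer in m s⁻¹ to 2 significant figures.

10 m s⁻¹

Around a low, centrifugal force acts outward with Coriolis, so pressure-gradient force balances both:
(1/ρ)|∂P/∂n| = fV + V²/R  →  V² + fR·V − fR·V_g = 0
With fR = 5.70×10⁻⁵ × 271×10³ m = 15.4 m/s:
V = [−fR + √((fR)² + 4 fR V_g)]/2 = [−15.4 + √(15.4² + 4×15.4×17)]/2 = 10.2 m/s
Subgeostrophic (V < V_g = 17 m/s), as expected around a low.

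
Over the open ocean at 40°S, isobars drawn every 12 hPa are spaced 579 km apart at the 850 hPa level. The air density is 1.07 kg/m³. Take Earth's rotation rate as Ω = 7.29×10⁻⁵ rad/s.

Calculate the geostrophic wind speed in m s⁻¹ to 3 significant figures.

20.7 m s⁻¹

Coriolis parameter at 40°S:
f = 2Ω sin φ = 2 × 7.29×10⁻⁵ × sin 40° = 9.37×10⁻⁵ s⁻¹
Pressure gradient: |∂P/∂n| = 1200 Pa / 579000 m = 2.07×10⁻³ Pa/m
Geostrophic balance (pressure-gradient force = Coriolis force):
V_g = (1/(fρ)) |∂P/∂n| = 2.07×10⁻³ / (9.37×10⁻⁵ × 1.07) = 20.7 m/s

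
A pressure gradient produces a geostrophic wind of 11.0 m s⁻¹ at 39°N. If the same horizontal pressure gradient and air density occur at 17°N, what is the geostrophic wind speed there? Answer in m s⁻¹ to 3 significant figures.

With the same pressure gradient and density, V_g ∝ 1/f ∝ 1/sin φ.
V₂ = V₁ · sin φ₁ / sin φ₂ = 11.0 × sin 39° / sin 17°
V₂ = 11.0 × 0.6293/0.2924 = 23.7 m s⁻¹

23.7 m s⁻¹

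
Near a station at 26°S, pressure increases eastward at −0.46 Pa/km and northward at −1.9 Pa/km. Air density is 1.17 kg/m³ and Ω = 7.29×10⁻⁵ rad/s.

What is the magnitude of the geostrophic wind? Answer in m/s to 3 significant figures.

Coriolis parameter at 26°S:
f = 2Ω sin φ = 2 × 7.29×10⁻⁵ × sin 26° = 6.39×10⁻⁵ s⁻¹
In the Southern Hemisphere f is negative: f = −6.39×10⁻⁵ s⁻¹.
Component geostrophic relations (x east, y north):
u_g = −(1/(fρ)) ∂P/∂y,  v_g = (1/(fρ)) ∂P/∂x
u_g = −(−1.9×10⁻³)/(−6.39×10⁻⁵ × 1.17) = −25.4 m/s;  v_g = (−0.46×10⁻³)/(−6.39×10⁻⁵ × 1.17) = 6.15 m/s
|V_g| = √(u_g² + v_g²) = 26.1 m/s

26.1 m/s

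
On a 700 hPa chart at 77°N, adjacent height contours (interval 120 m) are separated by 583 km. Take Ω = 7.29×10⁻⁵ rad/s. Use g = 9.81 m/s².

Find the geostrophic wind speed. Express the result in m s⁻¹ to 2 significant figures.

14 m s⁻¹

Coriolis parameter at 77°N:
f = 2Ω sin φ = 2 × 7.29×10⁻⁵ × sin 77° = 1.42×10⁻⁴ s⁻¹
Height gradient: |∂Z/∂n| = 120 m / 583000 m = 2.06×10⁻⁴
On a pressure surface, geostrophic balance gives V_g = (g/f)|∂Z/∂n|:
V_g = 9.81 × 2.06×10⁻⁴ / 1.42×10⁻⁴ = 14.2 m/s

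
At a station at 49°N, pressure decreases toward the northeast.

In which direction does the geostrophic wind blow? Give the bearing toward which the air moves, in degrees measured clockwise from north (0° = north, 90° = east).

135°

The pressure-gradient force points toward the northeast (bearing 045°).
Geostrophic balance: in the Northern Hemisphere the Coriolis force deflects motion to the right, so the geostrophic wind blows 90° to the right of the pressure-gradient force (low pressure on the left).
Rotating 045° by 90° clockwise gives 135° — the wind blows toward the southeast.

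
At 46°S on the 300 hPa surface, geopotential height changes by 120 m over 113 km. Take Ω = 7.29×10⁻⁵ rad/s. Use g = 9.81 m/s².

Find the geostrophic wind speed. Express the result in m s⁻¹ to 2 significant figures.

Coriolis parameter at 46°S:
f = 2Ω sin φ = 2 × 7.29×10⁻⁵ × sin 46° = 1.05×10⁻⁴ s⁻¹
Height gradient: |∂Z/∂n| = 120 m / 113000 m = 1.06×10⁻³
On a pressure surface, geostrophic balance gives V_g = (g/f)|∂Z/∂n|:
V_g = 9.81 × 1.06×10⁻³ / 1.05×10⁻⁴ = 99.3 m/s

99 m s⁻¹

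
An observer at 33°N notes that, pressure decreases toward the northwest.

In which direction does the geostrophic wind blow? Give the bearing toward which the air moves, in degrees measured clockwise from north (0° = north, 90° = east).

The pressure-gradient force points toward the northwest (bearing 315°).
Geostrophic balance: in the Northern Hemisphere the Coriolis force deflects motion to the right, so the geostrophic wind blows 90° to the right of the pressure-gradient force (low pressure on the left).
Rotating 315° by 90° clockwise gives 045° — the wind blows toward the northeast.

045°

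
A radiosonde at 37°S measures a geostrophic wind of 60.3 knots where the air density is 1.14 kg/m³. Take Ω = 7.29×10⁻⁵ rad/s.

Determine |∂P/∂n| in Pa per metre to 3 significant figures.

3.10×10⁻³ Pa/m

Coriolis parameter at 37°S:
f = 2Ω sin φ = 2 × 7.29×10⁻⁵ × sin 37° = 8.77×10⁻⁵ s⁻¹
Wind speed in SI: 60.3 knots = 31.0 m/s
Geostrophic balance rearranged: |∂P/∂n| = f ρ V_g
|∂P/∂n| = 8.77×10⁻⁵ × 1.14 × 31.0 = 3.10×10⁻³ Pa/m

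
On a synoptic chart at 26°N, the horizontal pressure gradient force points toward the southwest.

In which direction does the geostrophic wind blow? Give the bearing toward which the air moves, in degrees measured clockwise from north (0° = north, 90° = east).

The pressure-gradient force points toward the southwest (bearing 225°).
Geostrophic balance: in the Northern Hemisphere the Coriolis force deflects motion to the right, so the geostrophic wind blows 90° to the right of the pressure-gradient force (low pressure on the left).
Rotating 225° by 90° clockwise gives 315° — the wind blows toward the northwest.

315°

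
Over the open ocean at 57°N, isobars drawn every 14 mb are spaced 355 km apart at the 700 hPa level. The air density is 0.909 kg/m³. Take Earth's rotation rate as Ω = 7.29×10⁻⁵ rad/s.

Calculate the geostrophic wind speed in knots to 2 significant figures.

69 knots

Coriolis parameter at 57°N:
f = 2Ω sin φ = 2 × 7.29×10⁻⁵ × sin 57° = 1.22×10⁻⁴ s⁻¹
Pressure gradient: |∂P/∂n| = 1400 Pa / 355000 m = 3.94×10⁻³ Pa/m
Geostrophic balance (pressure-gradient force = Coriolis force):
V_g = (1/(fρ)) |∂P/∂n| = 3.94×10⁻³ / (1.22×10⁻⁴ × 0.909) = 35.5 m/s
Converting: 35.5 m/s × 1.944 = 69 knots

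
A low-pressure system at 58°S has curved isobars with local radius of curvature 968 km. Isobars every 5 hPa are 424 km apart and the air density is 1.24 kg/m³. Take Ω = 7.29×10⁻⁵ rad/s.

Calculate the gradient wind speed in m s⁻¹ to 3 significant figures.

7.25 m s⁻¹

Coriolis parameter at 58°S:
f = 2Ω sin φ = 2 × 7.29×10⁻⁵ × sin 58° = 1.24×10⁻⁴ s⁻¹
Pressure gradient: |∂P/∂n| = 500 Pa / 424000 m = 1.18×10⁻³ Pa/m
Geostrophic speed: V_g = |∂P/∂n|/(fρ) = 1.18×10⁻³/(1.24×10⁻⁴ × 1.24) = 7.69 m/s
Around a low, centrifugal force acts outward with Coriolis, so pressure-gradient force balances both:
(1/ρ)|∂P/∂n| = fV + V²/R  →  V² + fR·V − fR·V_g = 0
With fR = 1.24×10⁻⁴ × 968×10³ m = 120 m/s:
V = [−fR + √((fR)² + 4 fR V_g)]/2 = [−120 + √(120² + 4×120×7.69)]/2 = 7.25 m/s
Subgeostrophic (V < V_g = 7.69 m/s), as expected around a low.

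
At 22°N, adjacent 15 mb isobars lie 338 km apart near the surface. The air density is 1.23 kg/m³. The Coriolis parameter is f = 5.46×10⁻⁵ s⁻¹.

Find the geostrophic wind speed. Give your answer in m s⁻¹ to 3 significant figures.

Pressure gradient: |∂P/∂n| = 1500 Pa / 338000 m = 4.44×10⁻³ Pa/m
Geostrophic balance (pressure-gradient force = Coriolis force):
V_g = (1/(fρ)) |∂P/∂n| = 4.44×10⁻³ / (5.46×10⁻⁵ × 1.23) = 66.1 m/s

66.1 m s⁻¹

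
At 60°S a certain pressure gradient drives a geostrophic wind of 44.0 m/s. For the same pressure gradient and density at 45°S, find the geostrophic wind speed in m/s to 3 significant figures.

53.9 m/s

With the same pressure gradient and density, V_g ∝ 1/f ∝ 1/sin φ.
V₂ = V₁ · sin φ₁ / sin φ₂ = 44.0 × sin 60° / sin 45°
V₂ = 44.0 × 0.8660/0.7071 = 53.9 m/s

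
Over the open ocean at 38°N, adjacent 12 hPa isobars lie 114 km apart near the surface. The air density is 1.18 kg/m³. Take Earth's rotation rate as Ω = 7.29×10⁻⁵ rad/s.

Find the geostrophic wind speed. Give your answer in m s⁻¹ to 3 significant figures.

99.4 m s⁻¹

Coriolis parameter at 38°N:
f = 2Ω sin φ = 2 × 7.29×10⁻⁵ × sin 38° = 8.98×10⁻⁵ s⁻¹
Pressure gradient: |∂P/∂n| = 1200 Pa / 114000 m = 1.05×10⁻² Pa/m
Geostrophic balance (pressure-gradient force = Coriolis force):
V_g = (1/(fρ)) |∂P/∂n| = 1.05×10⁻² / (8.98×10⁻⁵ × 1.18) = 99.4 m/s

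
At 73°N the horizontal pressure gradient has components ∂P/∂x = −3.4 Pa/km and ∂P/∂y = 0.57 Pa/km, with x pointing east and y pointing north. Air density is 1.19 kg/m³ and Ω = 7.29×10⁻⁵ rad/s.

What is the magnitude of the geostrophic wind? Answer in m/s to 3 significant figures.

20.8 m/s

Coriolis parameter at 73°N:
f = 2Ω sin φ = 2 × 7.29×10⁻⁵ × sin 73° = 1.39×10⁻⁴ s⁻¹
Component geostrophic relations (x east, y north):
u_g = −(1/(fρ)) ∂P/∂y,  v_g = (1/(fρ)) ∂P/∂x
u_g = −(0.57×10⁻³)/(1.39×10⁻⁴ × 1.19) = −3.44 m/s;  v_g = (−3.4×10⁻³)/(1.39×10⁻⁴ × 1.19) = −20.5 m/s
|V_g| = √(u_g² + v_g²) = 20.8 m/s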